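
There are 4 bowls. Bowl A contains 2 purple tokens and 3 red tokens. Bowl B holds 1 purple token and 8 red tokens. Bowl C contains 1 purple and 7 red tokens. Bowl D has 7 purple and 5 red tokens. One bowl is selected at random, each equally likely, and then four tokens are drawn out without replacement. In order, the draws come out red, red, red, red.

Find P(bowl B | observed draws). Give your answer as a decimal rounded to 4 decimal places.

0.5213

The likelihood of the observed sequence under each hypothesis: P(data | bowl A) = (3/5)(2/4)(1/3)(0/2) = 0; P(data | bowl B) = (8/9)(7/8)(6/7)(5/6) = 5/9; P(data | bowl C) = (7/8)(6/7)(5/6)(4/5) = 1/2; P(data | bowl D) = (5/12)(4/11)(3/10)(2/9) = 1/99.
Weighting by the prior gives 1/4 · 0 = 0, 1/4 · 5/9 = 5/36, 1/4 · 1/2 = 1/8, 1/4 · 1/99 = 1/396; summing to 211/792.
By Bayes' rule, P(bowl B | data) = (5/36) / (211/792) = 110/211.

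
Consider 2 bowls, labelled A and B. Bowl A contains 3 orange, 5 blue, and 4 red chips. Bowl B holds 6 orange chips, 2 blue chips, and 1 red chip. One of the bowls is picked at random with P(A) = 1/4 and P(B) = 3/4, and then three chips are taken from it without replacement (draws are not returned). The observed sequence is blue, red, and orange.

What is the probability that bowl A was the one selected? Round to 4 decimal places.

0.3889

Compute the likelihood of the observed sequence for each case: P(data | bowl A) = (5/12)(4/11)(3/10) = 1/22; P(data | bowl B) = (2/9)(1/8)(6/7) = 1/42.
Multiplying each by its prior: 1/4 · 1/22 = 1/88, 3/4 · 1/42 = 1/56; summing to 9/308.
Therefore the posterior P(bowl A | data) = (1/88) / (9/308) = 7/18.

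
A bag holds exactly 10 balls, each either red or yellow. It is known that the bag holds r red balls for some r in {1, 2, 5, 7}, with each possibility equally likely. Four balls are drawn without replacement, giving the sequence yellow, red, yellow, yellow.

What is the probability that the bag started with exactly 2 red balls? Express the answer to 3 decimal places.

Under each hypothesis, the probability of the observed sequence is: P(data | r = 1) = (9/10)(1/9)(8/8)(7/7) = 0.1; P(data | r = 2) = (8/10)(2/9)(7/8)(6/7) = 0.13333; P(data | r = 5) = (5/10)(5/9)(4/8)(3/7) = 0.059524; P(data | r = 7) = (3/10)(7/9)(2/8)(1/7) = 0.0083333.
Weighting by the prior gives 1/4 · 0.1 = 0.025, 1/4 · 0.13333 = 0.033333, 1/4 · 0.059524 = 0.014881, 1/4 · 0.0083333 = 0.0020833; summing to 0.075298.
By Bayes' rule, P(r = 2 | data) = (0.033333) / (0.075298) = 0.44269.

0.443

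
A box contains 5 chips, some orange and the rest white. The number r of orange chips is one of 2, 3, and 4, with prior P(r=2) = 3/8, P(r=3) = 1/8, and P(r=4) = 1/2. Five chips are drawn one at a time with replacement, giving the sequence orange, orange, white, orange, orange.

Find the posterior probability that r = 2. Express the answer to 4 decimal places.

The likelihood of the observed sequence under each hypothesis: P(data | r = 2) = (2/5)(2/5)(3/5)(2/5)(2/5) = 0.01536; P(data | r = 3) = (3/5)(3/5)(2/5)(3/5)(3/5) = 0.05184; P(data | r = 4) = (4/5)(4/5)(1/5)(4/5)(4/5) = 0.08192.
The prior-weighted likelihoods are 3/8 · 0.01536 = 0.00576, 1/8 · 0.05184 = 0.00648, 1/2 · 0.08192 = 0.04096; these sum to 0.0532.
Therefore the posterior P(r = 2 | data) = (0.00576) / (0.0532) = 0.10827.

0.1083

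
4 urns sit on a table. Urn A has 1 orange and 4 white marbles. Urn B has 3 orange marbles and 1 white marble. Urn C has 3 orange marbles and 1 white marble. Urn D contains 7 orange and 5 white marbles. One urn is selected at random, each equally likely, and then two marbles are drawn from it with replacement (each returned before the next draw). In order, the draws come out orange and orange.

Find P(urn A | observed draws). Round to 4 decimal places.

For each hypothesis, P(data | H) works out to: P(data | urn A) = (1/5)(1/5) = 0.04; P(data | urn B) = (3/4)(3/4) = 0.5625; P(data | urn C) = (3/4)(3/4) = 0.5625; P(data | urn D) = (7/12)(7/12) = 0.34028.
The prior-weighted likelihoods are 1/4 · 0.04 = 0.01, 1/4 · 0.5625 = 0.14062, 1/4 · 0.5625 = 0.14062, 1/4 · 0.34028 = 0.085069; these sum to 0.37632.
So P(urn A | data) = (0.01) / (0.37632) = 0.026573.

0.0266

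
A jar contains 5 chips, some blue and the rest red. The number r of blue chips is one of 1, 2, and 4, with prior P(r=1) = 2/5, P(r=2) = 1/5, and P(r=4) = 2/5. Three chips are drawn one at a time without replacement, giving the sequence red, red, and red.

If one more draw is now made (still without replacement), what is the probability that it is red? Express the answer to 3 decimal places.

0.444

For each hypothesis, P(data | H) works out to: P(data | r = 1) = (4/5)(3/4)(2/3) = 2/5; P(data | r = 2) = (3/5)(2/4)(1/3) = 1/10; P(data | r = 4) = (1/5)(0/4) = 0.
The prior-weighted likelihoods are 2/5 · 2/5 = 4/25, 1/5 · 1/10 = 1/50, 2/5 · 0 = 0; summing to 9/50.
Normalising, the posterior is P(r = 1 | data) = 8/9, P(r = 2 | data) = 1/9, P(r = 4 | data) = 0.
So P(red next | data) = Σ P(red next | H) P(H | data) = (1/2)(8/9) + (0)(1/9) = 4/9.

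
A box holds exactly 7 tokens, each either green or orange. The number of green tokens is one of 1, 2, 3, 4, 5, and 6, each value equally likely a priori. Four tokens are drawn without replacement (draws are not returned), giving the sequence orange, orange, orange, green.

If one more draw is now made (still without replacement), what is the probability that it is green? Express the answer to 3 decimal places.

Compute the likelihood of the observed sequence for each case: P(data | r = 1) = (6/7)(5/6)(4/5)(1/4) = 1/7; P(data | r = 2) = (5/7)(4/6)(3/5)(2/4) = 1/7; P(data | r = 3) = (4/7)(3/6)(2/5)(3/4) = 3/35; P(data | r = 4) = (3/7)(2/6)(1/5)(4/4) = 1/35; P(data | r = 5) = (2/7)(1/6)(0/5) = 0; P(data | r = 6) = (1/7)(0/6) = 0.
Weighting by the prior gives 1/6 · 1/7 = 1/42, 1/6 · 1/7 = 1/42, 1/6 · 3/35 = 1/70, 1/6 · 1/35 = 1/210, 1/6 · 0 = 0, 1/6 · 0 = 0; summing to 1/15.
The posterior is then P(r = 1 | data) = 5/14, P(r = 2 | data) = 5/14, P(r = 3 | data) = 3/14, P(r = 4 | data) = 1/14, P(r = 5 | data) = 0, P(r = 6 | data) = 0.
The predictive probability is P(green next | data) = (0)(5/14) + (1/3)(5/14) + (2/3)(3/14) + (1)(1/14) = 1/3.

0.333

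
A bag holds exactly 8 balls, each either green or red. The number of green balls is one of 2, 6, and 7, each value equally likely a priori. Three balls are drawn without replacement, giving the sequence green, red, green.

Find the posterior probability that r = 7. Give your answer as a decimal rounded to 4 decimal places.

0.3684

The likelihood of the observed sequence under each hypothesis: P(data | r = 2) = (2/8)(6/7)(1/6) = 1/28; P(data | r = 6) = (6/8)(2/7)(5/6) = 5/28; P(data | r = 7) = (7/8)(1/7)(6/6) = 1/8.
Weighting by the prior gives 1/3 · 1/28 = 1/84, 1/3 · 5/28 = 5/84, 1/3 · 1/8 = 1/24; summing to 19/168.
Hence P(r = 7 | data) = (1/24) / (19/168) = 7/19.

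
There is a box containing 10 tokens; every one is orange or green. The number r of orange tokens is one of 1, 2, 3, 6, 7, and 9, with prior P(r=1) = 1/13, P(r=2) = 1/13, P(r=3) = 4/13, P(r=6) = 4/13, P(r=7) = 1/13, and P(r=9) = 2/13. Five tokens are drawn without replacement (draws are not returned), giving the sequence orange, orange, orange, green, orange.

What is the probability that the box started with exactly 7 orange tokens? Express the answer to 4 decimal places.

0.1759

For each hypothesis, P(data | H) works out to: P(data | r = 1) = (1/10)(0/9) = 0; P(data | r = 2) = (2/10)(1/9)(0/8) = 0; P(data | r = 3) = (3/10)(2/9)(1/8)(7/7)(0/6) = 0; P(data | r = 6) = (6/10)(5/9)(4/8)(4/7)(3/6) = 0.047619; P(data | r = 7) = (7/10)(6/9)(5/8)(3/7)(4/6) = 0.083333; P(data | r = 9) = (9/10)(8/9)(7/8)(1/7)(6/6) = 0.1.
Multiplying each by its prior: 1/13 · 0 = 0, 1/13 · 0 = 0, 4/13 · 0 = 0, 4/13 · 0.047619 = 0.014652, 1/13 · 0.083333 = 0.0064103, 2/13 · 0.1 = 0.015385; with total 0.036447.
So P(r = 7 | data) = (0.0064103) / (0.036447) = 0.17588.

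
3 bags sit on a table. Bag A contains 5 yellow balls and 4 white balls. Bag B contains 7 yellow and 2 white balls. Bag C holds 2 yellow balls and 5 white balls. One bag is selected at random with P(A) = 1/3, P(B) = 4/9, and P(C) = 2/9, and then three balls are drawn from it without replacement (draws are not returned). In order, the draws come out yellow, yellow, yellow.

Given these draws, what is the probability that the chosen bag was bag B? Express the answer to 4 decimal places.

0.8235

The likelihood of the observed sequence under each hypothesis: P(data | bag A) = (5/9)(4/8)(3/7) = 5/42; P(data | bag B) = (7/9)(6/8)(5/7) = 5/12; P(data | bag C) = (2/7)(1/6)(0/5) = 0.
Weighting by the prior gives 1/3 · 5/42 = 5/126, 4/9 · 5/12 = 5/27, 2/9 · 0 = 0; with total 85/378.
So P(bag B | data) = (5/27) / (85/378) = 14/17.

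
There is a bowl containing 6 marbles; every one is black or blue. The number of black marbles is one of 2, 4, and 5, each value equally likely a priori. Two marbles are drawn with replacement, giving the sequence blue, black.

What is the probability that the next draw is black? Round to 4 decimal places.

0.5794

For each hypothesis, P(data | H) works out to: P(data | r = 2) = (4/6)(2/6) = 2/9; P(data | r = 4) = (2/6)(4/6) = 2/9; P(data | r = 5) = (1/6)(5/6) = 5/36.
Multiplying each by its prior: 1/3 · 2/9 = 2/27, 1/3 · 2/9 = 2/27, 1/3 · 5/36 = 5/108; summing to 7/36.
The posterior is then P(r = 2 | data) = 8/21, P(r = 4 | data) = 8/21, P(r = 5 | data) = 5/21.
So P(black next | data) = Σ P(black next | H) P(H | data) = (1/3)(8/21) + (2/3)(8/21) + (5/6)(5/21) = 73/126.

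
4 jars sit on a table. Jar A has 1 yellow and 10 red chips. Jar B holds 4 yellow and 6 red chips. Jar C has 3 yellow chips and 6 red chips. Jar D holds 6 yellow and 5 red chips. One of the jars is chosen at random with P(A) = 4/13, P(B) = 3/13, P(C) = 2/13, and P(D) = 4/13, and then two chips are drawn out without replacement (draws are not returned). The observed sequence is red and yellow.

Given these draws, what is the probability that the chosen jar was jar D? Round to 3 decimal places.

0.396

Compute the likelihood of the observed sequence for each case: P(data | jar A) = (10/11)(1/10) = 0.090909; P(data | jar B) = (6/10)(4/9) = 0.26667; P(data | jar C) = (6/9)(3/8) = 0.25; P(data | jar D) = (5/11)(6/10) = 0.27273.
Weighting by the prior gives 4/13 · 0.090909 = 0.027972, 3/13 · 0.26667 = 0.061538, 2/13 · 0.25 = 0.038462, 4/13 · 0.27273 = 0.083916; with total 0.21189.
By Bayes' rule, P(jar D | data) = (0.083916) / (0.21189) = 0.39604.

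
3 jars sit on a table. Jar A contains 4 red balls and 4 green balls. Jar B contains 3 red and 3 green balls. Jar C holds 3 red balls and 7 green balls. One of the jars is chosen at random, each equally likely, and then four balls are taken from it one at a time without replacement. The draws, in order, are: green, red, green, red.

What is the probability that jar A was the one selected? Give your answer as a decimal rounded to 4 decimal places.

0.3636

Under each hypothesis, the probability of the observed sequence is: P(data | jar A) = (4/8)(4/7)(3/6)(3/5) = 3/35; P(data | jar B) = (3/6)(3/5)(2/4)(2/3) = 1/10; P(data | jar C) = (7/10)(3/9)(6/8)(2/7) = 1/20.
Multiplying each by its prior: 1/3 · 3/35 = 1/35, 1/3 · 1/10 = 1/30, 1/3 · 1/20 = 1/60; these sum to 11/140.
Hence P(jar A | data) = (1/35) / (11/140) = 4/11.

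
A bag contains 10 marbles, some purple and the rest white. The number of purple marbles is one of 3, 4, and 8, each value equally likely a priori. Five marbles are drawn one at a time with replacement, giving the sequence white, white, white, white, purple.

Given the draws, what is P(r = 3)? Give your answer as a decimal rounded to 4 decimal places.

0.5755

Under each hypothesis, the probability of the observed sequence is: P(data | r = 3) = (7/10)(7/10)(7/10)(7/10)(3/10) = 0.07203; P(data | r = 4) = (6/10)(6/10)(6/10)(6/10)(4/10) = 0.05184; P(data | r = 8) = (2/10)(2/10)(2/10)(2/10)(8/10) = 0.00128.
Weighting by the prior gives 1/3 · 0.07203 = 0.02401, 1/3 · 0.05184 = 0.01728, 1/3 · 0.00128 = 0.00042667; these sum to 0.041717.
Therefore the posterior P(r = 3 | data) = (0.02401) / (0.041717) = 0.57555.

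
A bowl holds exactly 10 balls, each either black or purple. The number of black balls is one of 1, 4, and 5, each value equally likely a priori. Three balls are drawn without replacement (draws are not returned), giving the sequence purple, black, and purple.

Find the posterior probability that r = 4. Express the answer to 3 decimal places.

0.411

For each hypothesis, P(data | H) works out to: P(data | r = 1) = (9/10)(1/9)(8/8) = 1/10; P(data | r = 4) = (6/10)(4/9)(5/8) = 1/6; P(data | r = 5) = (5/10)(5/9)(4/8) = 5/36.
The prior-weighted likelihoods are 1/3 · 1/10 = 1/30, 1/3 · 1/6 = 1/18, 1/3 · 5/36 = 5/108; with total 73/540.
By Bayes' rule, P(r = 4 | data) = (1/18) / (73/540) = 30/73.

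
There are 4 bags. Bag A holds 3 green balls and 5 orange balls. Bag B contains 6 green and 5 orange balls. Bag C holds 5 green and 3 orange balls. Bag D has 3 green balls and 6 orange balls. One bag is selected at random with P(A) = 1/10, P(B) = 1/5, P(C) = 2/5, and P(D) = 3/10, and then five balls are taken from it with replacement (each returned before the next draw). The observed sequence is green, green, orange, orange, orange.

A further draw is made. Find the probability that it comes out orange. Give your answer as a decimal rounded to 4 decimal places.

Compute the likelihood of the observed sequence for each case: P(data | bag A) = (3/8)(3/8)(5/8)(5/8)(5/8) = 0.034332; P(data | bag B) = (6/11)(6/11)(5/11)(5/11)(5/11) = 0.027941; P(data | bag C) = (5/8)(5/8)(3/8)(3/8)(3/8) = 0.020599; P(data | bag D) = (3/9)(3/9)(6/9)(6/9)(6/9) = 0.032922.
Weighting by the prior gives 1/10 · 0.034332 = 0.0034332, 1/5 · 0.027941 = 0.0055883, 2/5 · 0.020599 = 0.0082397, 3/10 · 0.032922 = 0.0098765; these sum to 0.027138.
Normalising, the posterior is P(bag A | data) = 0.12651, P(bag B | data) = 0.20592, P(bag C | data) = 0.30363, P(bag D | data) = 0.36394.
So P(orange next | data) = Σ P(orange next | H) P(H | data) = (5/8)(0.12651) + (5/11)(0.20592) + (3/8)(0.30363) + (2/3)(0.36394) = 0.52916.

0.5292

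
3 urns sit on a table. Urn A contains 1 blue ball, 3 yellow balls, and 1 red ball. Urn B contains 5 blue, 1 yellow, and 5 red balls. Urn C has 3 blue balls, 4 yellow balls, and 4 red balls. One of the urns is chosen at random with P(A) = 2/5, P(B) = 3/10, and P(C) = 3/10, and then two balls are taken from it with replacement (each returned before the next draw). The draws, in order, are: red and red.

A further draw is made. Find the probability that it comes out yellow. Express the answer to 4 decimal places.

0.2521

Under each hypothesis, the probability of the observed sequence is: P(data | urn A) = (1/5)(1/5) = 0.04; P(data | urn B) = (5/11)(5/11) = 0.20661; P(data | urn C) = (4/11)(4/11) = 0.13223.
The prior-weighted likelihoods are 2/5 · 0.04 = 0.016, 3/10 · 0.20661 = 0.061983, 3/10 · 0.13223 = 0.039669; these sum to 0.11765.
Normalising, the posterior is P(urn A | data) = 0.13599, P(urn B | data) = 0.52683, P(urn C | data) = 0.33717.
So P(yellow next | data) = Σ P(yellow next | H) P(H | data) = (3/5)(0.13599) + (1/11)(0.52683) + (4/11)(0.33717) = 0.2521.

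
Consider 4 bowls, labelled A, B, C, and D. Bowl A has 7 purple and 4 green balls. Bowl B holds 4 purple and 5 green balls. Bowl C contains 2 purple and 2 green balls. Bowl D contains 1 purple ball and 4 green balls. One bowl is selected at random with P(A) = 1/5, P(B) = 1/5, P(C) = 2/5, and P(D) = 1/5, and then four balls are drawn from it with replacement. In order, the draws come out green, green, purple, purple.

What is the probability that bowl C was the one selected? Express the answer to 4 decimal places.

0.4715

The likelihood of the observed sequence under each hypothesis: P(data | bowl A) = (4/11)(4/11)(7/11)(7/11) = 0.053548; P(data | bowl B) = (5/9)(5/9)(4/9)(4/9) = 0.060966; P(data | bowl C) = (2/4)(2/4)(2/4)(2/4) = 0.0625; P(data | bowl D) = (4/5)(4/5)(1/5)(1/5) = 0.0256.
Multiplying each by its prior: 1/5 · 0.053548 = 0.01071, 1/5 · 0.060966 = 0.012193, 2/5 · 0.0625 = 0.025, 1/5 · 0.0256 = 0.00512; with total 0.053023.
Therefore the posterior P(bowl C | data) = (0.025) / (0.053023) = 0.47149.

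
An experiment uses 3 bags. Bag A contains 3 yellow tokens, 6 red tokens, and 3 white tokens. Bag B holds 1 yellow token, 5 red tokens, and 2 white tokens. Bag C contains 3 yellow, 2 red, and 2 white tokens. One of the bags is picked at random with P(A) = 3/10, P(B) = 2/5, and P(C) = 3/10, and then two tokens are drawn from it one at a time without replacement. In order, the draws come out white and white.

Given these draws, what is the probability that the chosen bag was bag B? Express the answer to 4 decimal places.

Under each hypothesis, the probability of the observed sequence is: P(data | bag A) = (3/12)(2/11) = 1/22; P(data | bag B) = (2/8)(1/7) = 1/28; P(data | bag C) = (2/7)(1/6) = 1/21.
The prior-weighted likelihoods are 3/10 · 1/22 = 3/220, 2/5 · 1/28 = 1/70, 3/10 · 1/21 = 1/70; with total 13/308.
So P(bag B | data) = (1/70) / (13/308) = 22/65.

0.3385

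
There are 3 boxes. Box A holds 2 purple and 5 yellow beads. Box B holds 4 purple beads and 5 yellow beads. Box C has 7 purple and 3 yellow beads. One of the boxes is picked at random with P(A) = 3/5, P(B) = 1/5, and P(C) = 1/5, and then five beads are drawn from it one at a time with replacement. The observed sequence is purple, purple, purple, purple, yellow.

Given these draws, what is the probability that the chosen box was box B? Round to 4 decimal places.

0.2007

For each hypothesis, P(data | H) works out to: P(data | box A) = (2/7)(2/7)(2/7)(2/7)(5/7) = 0.0047599; P(data | box B) = (4/9)(4/9)(4/9)(4/9)(5/9) = 0.021677; P(data | box C) = (7/10)(7/10)(7/10)(7/10)(3/10) = 0.07203.
The prior-weighted likelihoods are 3/5 · 0.0047599 = 0.002856, 1/5 · 0.021677 = 0.0043354, 1/5 · 0.07203 = 0.014406; these sum to 0.021597.
So P(box B | data) = (0.0043354) / (0.021597) = 0.20074.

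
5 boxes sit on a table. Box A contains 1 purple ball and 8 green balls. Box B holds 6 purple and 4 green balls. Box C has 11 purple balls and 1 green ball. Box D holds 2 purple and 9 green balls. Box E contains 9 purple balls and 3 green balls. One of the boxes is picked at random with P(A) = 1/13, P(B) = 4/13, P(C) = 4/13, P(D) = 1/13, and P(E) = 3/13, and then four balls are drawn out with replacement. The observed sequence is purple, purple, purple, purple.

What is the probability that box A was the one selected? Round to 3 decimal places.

0.000

For each hypothesis, P(data | H) works out to: P(data | box A) = (1/9)(1/9)(1/9)(1/9) = 0.00015242; P(data | box B) = (6/10)(6/10)(6/10)(6/10) = 0.1296; P(data | box C) = (11/12)(11/12)(11/12)(11/12) = 0.70607; P(data | box D) = (2/11)(2/11)(2/11)(2/11) = 0.0010928; P(data | box E) = (9/12)(9/12)(9/12)(9/12) = 0.31641.
The prior-weighted likelihoods are 1/13 · 0.00015242 = 1.1724e-05, 4/13 · 0.1296 = 0.039877, 4/13 · 0.70607 = 0.21725, 1/13 · 0.0010928 = 8.4063e-05, 3/13 · 0.31641 = 0.073017; summing to 0.33024.
Therefore the posterior P(box A | data) = (1.1724e-05) / (0.33024) = 3.5502e-05.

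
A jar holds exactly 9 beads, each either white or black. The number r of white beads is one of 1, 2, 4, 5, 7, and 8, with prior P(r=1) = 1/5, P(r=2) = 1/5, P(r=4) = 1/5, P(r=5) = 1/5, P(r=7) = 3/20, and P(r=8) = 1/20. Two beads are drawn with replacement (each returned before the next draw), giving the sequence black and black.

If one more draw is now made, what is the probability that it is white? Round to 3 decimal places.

0.258

Compute the likelihood of the observed sequence for each case: P(data | r = 1) = (8/9)(8/9) = 0.79012; P(data | r = 2) = (7/9)(7/9) = 0.60494; P(data | r = 4) = (5/9)(5/9) = 0.30864; P(data | r = 5) = (4/9)(4/9) = 0.19753; P(data | r = 7) = (2/9)(2/9) = 0.049383; P(data | r = 8) = (1/9)(1/9) = 0.012346.
Multiplying each by its prior: 1/5 · 0.79012 = 0.15802, 1/5 · 0.60494 = 0.12099, 1/5 · 0.30864 = 0.061728, 1/5 · 0.19753 = 0.039506, 3/20 · 0.049383 = 0.0074074, 1/20 · 0.012346 = 0.00061728; with total 0.38827.
Normalising, the posterior is P(r = 1 | data) = 0.407, P(r = 2 | data) = 0.31161, P(r = 4 | data) = 0.15898, P(r = 5 | data) = 0.10175, P(r = 7 | data) = 0.019078, P(r = 8 | data) = 0.0015898.
The predictive probability is P(white next | data) = (1/9)(0.407) + (2/9)(0.31161) + (4/9)(0.15898) + (5/9)(0.10175) + (7/9)(0.019078) + (8/9)(0.0015898) = 0.2579.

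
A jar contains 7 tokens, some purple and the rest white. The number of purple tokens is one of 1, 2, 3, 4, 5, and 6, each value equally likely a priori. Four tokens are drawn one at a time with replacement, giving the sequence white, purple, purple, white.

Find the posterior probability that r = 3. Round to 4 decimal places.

Under each hypothesis, the probability of the observed sequence is: P(data | r = 1) = (6/7)(1/7)(1/7)(6/7) = 0.014994; P(data | r = 2) = (5/7)(2/7)(2/7)(5/7) = 0.041649; P(data | r = 3) = (4/7)(3/7)(3/7)(4/7) = 0.059975; P(data | r = 4) = (3/7)(4/7)(4/7)(3/7) = 0.059975; P(data | r = 5) = (2/7)(5/7)(5/7)(2/7) = 0.041649; P(data | r = 6) = (1/7)(6/7)(6/7)(1/7) = 0.014994.
The prior-weighted likelihoods are 1/6 · 0.014994 = 0.002499, 1/6 · 0.041649 = 0.0069416, 1/6 · 0.059975 = 0.0099958, 1/6 · 0.059975 = 0.0099958, 1/6 · 0.041649 = 0.0069416, 1/6 · 0.014994 = 0.002499; summing to 0.038873.
Hence P(r = 3 | data) = (0.0099958) / (0.038873) = 0.25714.

0.2571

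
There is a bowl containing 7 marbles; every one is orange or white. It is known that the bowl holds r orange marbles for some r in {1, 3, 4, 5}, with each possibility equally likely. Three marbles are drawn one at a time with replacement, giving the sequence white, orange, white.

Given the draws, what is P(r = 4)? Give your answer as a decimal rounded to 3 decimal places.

The likelihood of the observed sequence under each hypothesis: P(data | r = 1) = (6/7)(1/7)(6/7) = 36/343; P(data | r = 3) = (4/7)(3/7)(4/7) = 48/343; P(data | r = 4) = (3/7)(4/7)(3/7) = 36/343; P(data | r = 5) = (2/7)(5/7)(2/7) = 20/343.
Weighting by the prior gives 1/4 · 36/343 = 9/343, 1/4 · 48/343 = 12/343, 1/4 · 36/343 = 9/343, 1/4 · 20/343 = 5/343; these sum to 5/49.
Hence P(r = 4 | data) = (9/343) / (5/49) = 9/35.

0.257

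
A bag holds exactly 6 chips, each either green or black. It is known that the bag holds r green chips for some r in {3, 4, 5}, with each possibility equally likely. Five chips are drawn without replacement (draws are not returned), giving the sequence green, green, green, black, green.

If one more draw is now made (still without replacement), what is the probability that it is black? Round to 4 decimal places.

0.2857

The likelihood of the observed sequence under each hypothesis: P(data | r = 3) = (3/6)(2/5)(1/4)(3/3)(0/2) = 0; P(data | r = 4) = (4/6)(3/5)(2/4)(2/3)(1/2) = 1/15; P(data | r = 5) = (5/6)(4/5)(3/4)(1/3)(2/2) = 1/6.
Weighting by the prior gives 1/3 · 0 = 0, 1/3 · 1/15 = 1/45, 1/3 · 1/6 = 1/18; with total 7/90.
Dividing through by the total gives posterior P(r = 3 | data) = 0, P(r = 4 | data) = 2/7, P(r = 5 | data) = 5/7.
Averaging over the posterior, P(black next | data) = (1)(2/7) + (0)(5/7) = 2/7.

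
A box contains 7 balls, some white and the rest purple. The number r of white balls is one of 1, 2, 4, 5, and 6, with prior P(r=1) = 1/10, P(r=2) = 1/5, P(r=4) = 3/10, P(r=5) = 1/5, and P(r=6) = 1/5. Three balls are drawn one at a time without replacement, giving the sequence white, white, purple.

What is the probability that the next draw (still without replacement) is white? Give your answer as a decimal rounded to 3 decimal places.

0.649

The likelihood of the observed sequence under each hypothesis: P(data | r = 1) = (1/7)(0/6) = 0; P(data | r = 2) = (2/7)(1/6)(5/5) = 1/21; P(data | r = 4) = (4/7)(3/6)(3/5) = 6/35; P(data | r = 5) = (5/7)(4/6)(2/5) = 4/21; P(data | r = 6) = (6/7)(5/6)(1/5) = 1/7.
Weighting by the prior gives 1/10 · 0 = 0, 1/5 · 1/21 = 1/105, 3/10 · 6/35 = 9/175, 1/5 · 4/21 = 4/105, 1/5 · 1/7 = 1/35; these sum to 67/525.
Dividing through by the total gives posterior P(r = 1 | data) = 0, P(r = 2 | data) = 5/67, P(r = 4 | data) = 27/67, P(r = 5 | data) = 20/67, P(r = 6 | data) = 15/67.
So P(white next | data) = Σ P(white next | H) P(H | data) = (0)(5/67) + (1/2)(27/67) + (3/4)(20/67) + (1)(15/67) = 87/134.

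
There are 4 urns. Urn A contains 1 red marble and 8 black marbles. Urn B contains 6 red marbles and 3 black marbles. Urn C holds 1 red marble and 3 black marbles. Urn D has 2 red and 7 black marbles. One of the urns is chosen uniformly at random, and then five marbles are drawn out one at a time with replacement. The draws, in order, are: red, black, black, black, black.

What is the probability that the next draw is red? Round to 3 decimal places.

0.214

Compute the likelihood of the observed sequence for each case: P(data | urn A) = (1/9)(8/9)(8/9)(8/9)(8/9) = 0.069366; P(data | urn B) = (6/9)(3/9)(3/9)(3/9)(3/9) = 0.0082305; P(data | urn C) = (1/4)(3/4)(3/4)(3/4)(3/4) = 0.079102; P(data | urn D) = (2/9)(7/9)(7/9)(7/9)(7/9) = 0.081322.
The prior-weighted likelihoods are 1/4 · 0.069366 = 0.017342, 1/4 · 0.0082305 = 0.0020576, 1/4 · 0.079102 = 0.019775, 1/4 · 0.081322 = 0.020331; with total 0.059505.
The posterior is then P(urn A | data) = 0.29143, P(urn B | data) = 0.034579, P(urn C | data) = 0.33233, P(urn D | data) = 0.34166.
So P(red next | data) = Σ P(red next | H) P(H | data) = (1/9)(0.29143) + (2/3)(0.034579) + (1/4)(0.33233) + (2/9)(0.34166) = 0.21444.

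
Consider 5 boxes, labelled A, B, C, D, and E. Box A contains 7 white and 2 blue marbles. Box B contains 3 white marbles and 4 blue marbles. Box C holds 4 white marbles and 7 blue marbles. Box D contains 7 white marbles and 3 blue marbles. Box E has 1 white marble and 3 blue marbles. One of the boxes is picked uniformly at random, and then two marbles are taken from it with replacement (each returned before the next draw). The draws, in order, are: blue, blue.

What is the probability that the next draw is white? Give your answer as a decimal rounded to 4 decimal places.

Compute the likelihood of the observed sequence for each case: P(data | box A) = (2/9)(2/9) = 0.049383; P(data | box B) = (4/7)(4/7) = 0.32653; P(data | box C) = (7/11)(7/11) = 0.40496; P(data | box D) = (3/10)(3/10) = 0.09; P(data | box E) = (3/4)(3/4) = 0.5625.
The prior-weighted likelihoods are 1/5 · 0.049383 = 0.0098765, 1/5 · 0.32653 = 0.065306, 1/5 · 0.40496 = 0.080992, 1/5 · 0.09 = 0.018, 1/5 · 0.5625 = 0.1125; with total 0.28667.
The posterior is then P(box A | data) = 0.034452, P(box B | data) = 0.22781, P(box C | data) = 0.28252, P(box D | data) = 0.062789, P(box E | data) = 0.39243.
The predictive probability is P(white next | data) = (7/9)(0.034452) + (3/7)(0.22781) + (4/11)(0.28252) + (7/10)(0.062789) + (1/4)(0.39243) = 0.36922.

0.3692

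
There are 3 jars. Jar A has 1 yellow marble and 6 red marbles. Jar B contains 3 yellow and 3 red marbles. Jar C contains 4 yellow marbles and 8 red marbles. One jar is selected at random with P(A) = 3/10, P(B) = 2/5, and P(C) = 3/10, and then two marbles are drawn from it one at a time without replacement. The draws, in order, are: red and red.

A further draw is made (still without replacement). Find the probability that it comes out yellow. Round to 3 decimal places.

0.365

The likelihood of the observed sequence under each hypothesis: P(data | jar A) = (6/7)(5/6) = 0.71429; P(data | jar B) = (3/6)(2/5) = 0.2; P(data | jar C) = (8/12)(7/11) = 0.42424.
The prior-weighted likelihoods are 3/10 · 0.71429 = 0.21429, 2/5 · 0.2 = 0.08, 3/10 · 0.42424 = 0.12727; these sum to 0.42156.
Dividing through by the total gives posterior P(jar A | data) = 0.50832, P(jar B | data) = 0.18977, P(jar C | data) = 0.30191.
So P(yellow next | data) = Σ P(yellow next | H) P(H | data) = (1/5)(0.50832) + (3/4)(0.18977) + (2/5)(0.30191) = 0.36476.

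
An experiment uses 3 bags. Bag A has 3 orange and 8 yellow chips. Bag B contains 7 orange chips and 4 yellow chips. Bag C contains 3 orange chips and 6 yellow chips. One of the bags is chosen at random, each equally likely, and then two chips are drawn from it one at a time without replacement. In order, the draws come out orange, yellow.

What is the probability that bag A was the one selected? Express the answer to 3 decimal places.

0.302

Under each hypothesis, the probability of the observed sequence is: P(data | bag A) = (3/11)(8/10) = 12/55; P(data | bag B) = (7/11)(4/10) = 14/55; P(data | bag C) = (3/9)(6/8) = 1/4.
Multiplying each by its prior: 1/3 · 12/55 = 4/55, 1/3 · 14/55 = 14/165, 1/3 · 1/4 = 1/12; summing to 53/220.
So P(bag A | data) = (4/55) / (53/220) = 16/53.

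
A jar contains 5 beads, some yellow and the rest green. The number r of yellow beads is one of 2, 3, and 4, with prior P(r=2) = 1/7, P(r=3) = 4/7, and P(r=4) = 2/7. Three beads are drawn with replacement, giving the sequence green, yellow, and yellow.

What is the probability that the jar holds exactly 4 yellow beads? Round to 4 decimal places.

0.2759

Under each hypothesis, the probability of the observed sequence is: P(data | r = 2) = (3/5)(2/5)(2/5) = 12/125; P(data | r = 3) = (2/5)(3/5)(3/5) = 18/125; P(data | r = 4) = (1/5)(4/5)(4/5) = 16/125.
The prior-weighted likelihoods are 1/7 · 12/125 = 12/875, 4/7 · 18/125 = 72/875, 2/7 · 16/125 = 32/875; these sum to 116/875.
Therefore the posterior P(r = 4 | data) = (32/875) / (116/875) = 8/29.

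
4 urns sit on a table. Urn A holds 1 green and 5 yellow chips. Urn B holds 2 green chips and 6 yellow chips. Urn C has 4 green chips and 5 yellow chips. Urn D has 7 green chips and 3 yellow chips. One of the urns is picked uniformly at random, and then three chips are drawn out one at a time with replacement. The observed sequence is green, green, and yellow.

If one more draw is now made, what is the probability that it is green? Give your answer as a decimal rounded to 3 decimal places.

0.512

Under each hypothesis, the probability of the observed sequence is: P(data | urn A) = (1/6)(1/6)(5/6) = 0.023148; P(data | urn B) = (2/8)(2/8)(6/8) = 0.046875; P(data | urn C) = (4/9)(4/9)(5/9) = 0.10974; P(data | urn D) = (7/10)(7/10)(3/10) = 0.147.
Multiplying each by its prior: 1/4 · 0.023148 = 0.005787, 1/4 · 0.046875 = 0.011719, 1/4 · 0.10974 = 0.027435, 1/4 · 0.147 = 0.03675; summing to 0.081691.
The posterior is then P(urn A | data) = 0.070841, P(urn B | data) = 0.14345, P(urn C | data) = 0.33584, P(urn D | data) = 0.44987.
So P(green next | data) = Σ P(green next | H) P(H | data) = (1/6)(0.070841) + (1/4)(0.14345) + (4/9)(0.33584) + (7/10)(0.44987) = 0.51184.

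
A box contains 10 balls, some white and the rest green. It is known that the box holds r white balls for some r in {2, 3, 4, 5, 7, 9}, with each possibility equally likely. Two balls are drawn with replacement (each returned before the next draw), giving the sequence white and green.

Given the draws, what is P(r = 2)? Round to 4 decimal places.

0.1379

Under each hypothesis, the probability of the observed sequence is: P(data | r = 2) = (2/10)(8/10) = 4/25; P(data | r = 3) = (3/10)(7/10) = 21/100; P(data | r = 4) = (4/10)(6/10) = 6/25; P(data | r = 5) = (5/10)(5/10) = 1/4; P(data | r = 7) = (7/10)(3/10) = 21/100; P(data | r = 9) = (9/10)(1/10) = 9/100.
The prior-weighted likelihoods are 1/6 · 4/25 = 2/75, 1/6 · 21/100 = 7/200, 1/6 · 6/25 = 1/25, 1/6 · 1/4 = 1/24, 1/6 · 21/100 = 7/200, 1/6 · 9/100 = 3/200; these sum to 29/150.
By Bayes' rule, P(r = 2 | data) = (2/75) / (29/150) = 4/29.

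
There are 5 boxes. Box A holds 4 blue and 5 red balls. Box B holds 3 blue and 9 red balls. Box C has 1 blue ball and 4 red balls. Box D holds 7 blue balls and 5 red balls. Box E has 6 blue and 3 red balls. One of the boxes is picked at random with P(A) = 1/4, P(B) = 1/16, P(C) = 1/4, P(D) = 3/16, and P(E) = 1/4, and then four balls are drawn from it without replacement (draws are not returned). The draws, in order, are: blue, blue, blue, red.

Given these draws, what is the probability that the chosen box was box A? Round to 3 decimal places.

Under each hypothesis, the probability of the observed sequence is: P(data | box A) = (4/9)(3/8)(2/7)(5/6) = 0.039683; P(data | box B) = (3/12)(2/11)(1/10)(9/9) = 0.0045455; P(data | box C) = (1/5)(0/4) = 0; P(data | box D) = (7/12)(6/11)(5/10)(5/9) = 0.088384; P(data | box E) = (6/9)(5/8)(4/7)(3/6) = 0.11905.
Weighting by the prior gives 1/4 · 0.039683 = 0.0099206, 1/16 · 0.0045455 = 0.00028409, 1/4 · 0 = 0, 3/16 · 0.088384 = 0.016572, 1/4 · 0.11905 = 0.029762; summing to 0.056539.
Hence P(box A | data) = (0.0099206) / (0.056539) = 0.17547.

0.175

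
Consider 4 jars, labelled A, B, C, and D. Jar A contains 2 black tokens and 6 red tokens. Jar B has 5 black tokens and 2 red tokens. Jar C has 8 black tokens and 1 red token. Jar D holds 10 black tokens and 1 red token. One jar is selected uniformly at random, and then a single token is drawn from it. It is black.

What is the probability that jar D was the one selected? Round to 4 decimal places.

Compute the likelihood of this draw for each case: P(data | jar A) = (2/8) = 0.25; P(data | jar B) = (5/7) = 0.71429; P(data | jar C) = (8/9) = 0.88889; P(data | jar D) = (10/11) = 0.90909.
The prior-weighted likelihoods are 1/4 · 0.25 = 0.0625, 1/4 · 0.71429 = 0.17857, 1/4 · 0.88889 = 0.22222, 1/4 · 0.90909 = 0.22727; with total 0.69057.
By Bayes' rule, P(jar D | data) = (0.22727) / (0.69057) = 0.32911.

0.3291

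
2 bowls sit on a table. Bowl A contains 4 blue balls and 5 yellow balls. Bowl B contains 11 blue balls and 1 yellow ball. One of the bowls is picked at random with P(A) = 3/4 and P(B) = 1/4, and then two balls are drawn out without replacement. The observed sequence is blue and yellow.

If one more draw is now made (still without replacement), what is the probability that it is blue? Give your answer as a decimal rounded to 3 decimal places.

Compute the likelihood of the observed sequence for each case: P(data | bowl A) = (4/9)(5/8) = 5/18; P(data | bowl B) = (11/12)(1/11) = 1/12.
The prior-weighted likelihoods are 3/4 · 5/18 = 5/24, 1/4 · 1/12 = 1/48; summing to 11/48.
Normalising, the posterior is P(bowl A | data) = 10/11, P(bowl B | data) = 1/11.
The predictive probability is P(blue next | data) = (3/7)(10/11) + (1)(1/11) = 37/77.

0.481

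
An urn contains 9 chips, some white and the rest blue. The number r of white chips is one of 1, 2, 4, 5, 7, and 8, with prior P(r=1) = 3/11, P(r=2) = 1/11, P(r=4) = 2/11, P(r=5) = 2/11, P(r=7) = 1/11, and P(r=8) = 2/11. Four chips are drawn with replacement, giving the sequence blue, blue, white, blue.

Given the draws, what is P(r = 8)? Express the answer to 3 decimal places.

0.004

The likelihood of the observed sequence under each hypothesis: P(data | r = 1) = (8/9)(8/9)(1/9)(8/9) = 0.078037; P(data | r = 2) = (7/9)(7/9)(2/9)(7/9) = 0.10456; P(data | r = 4) = (5/9)(5/9)(4/9)(5/9) = 0.076208; P(data | r = 5) = (4/9)(4/9)(5/9)(4/9) = 0.048773; P(data | r = 7) = (2/9)(2/9)(7/9)(2/9) = 0.0085353; P(data | r = 8) = (1/9)(1/9)(8/9)(1/9) = 0.0012193.
The prior-weighted likelihoods are 3/11 · 0.078037 = 0.021283, 1/11 · 0.10456 = 0.0095052, 2/11 · 0.076208 = 0.013856, 2/11 · 0.048773 = 0.0088678, 1/11 · 0.0085353 = 0.00077593, 2/11 · 0.0012193 = 0.0002217; summing to 0.054509.
By Bayes' rule, P(r = 8 | data) = (0.0002217) / (0.054509) = 0.0040671.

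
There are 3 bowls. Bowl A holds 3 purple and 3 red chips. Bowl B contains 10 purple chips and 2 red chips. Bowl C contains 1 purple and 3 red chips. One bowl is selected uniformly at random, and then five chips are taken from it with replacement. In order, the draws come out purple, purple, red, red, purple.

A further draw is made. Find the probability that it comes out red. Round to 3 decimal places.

Under each hypothesis, the probability of the observed sequence is: P(data | bowl A) = (3/6)(3/6)(3/6)(3/6)(3/6) = 0.03125; P(data | bowl B) = (10/12)(10/12)(2/12)(2/12)(10/12) = 0.016075; P(data | bowl C) = (1/4)(1/4)(3/4)(3/4)(1/4) = 0.0087891.
The prior-weighted likelihoods are 1/3 · 0.03125 = 0.010417, 1/3 · 0.016075 = 0.0053584, 1/3 · 0.0087891 = 0.0029297; summing to 0.018705.
Normalising, the posterior is P(bowl A | data) = 0.5569, P(bowl B | data) = 0.28647, P(bowl C | data) = 0.15663.
So P(red next | data) = Σ P(red next | H) P(H | data) = (1/2)(0.5569) + (1/6)(0.28647) + (3/4)(0.15663) = 0.44367.

0.444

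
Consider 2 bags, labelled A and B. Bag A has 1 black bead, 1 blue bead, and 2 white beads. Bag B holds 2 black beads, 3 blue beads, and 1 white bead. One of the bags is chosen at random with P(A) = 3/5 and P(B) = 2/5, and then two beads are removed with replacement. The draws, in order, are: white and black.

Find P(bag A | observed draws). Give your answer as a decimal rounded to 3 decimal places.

0.771

For each hypothesis, P(data | H) works out to: P(data | bag A) = (2/4)(1/4) = 1/8; P(data | bag B) = (1/6)(2/6) = 1/18.
Multiplying each by its prior: 3/5 · 1/8 = 3/40, 2/5 · 1/18 = 1/45; with total 7/72.
So P(bag A | data) = (3/40) / (7/72) = 27/35.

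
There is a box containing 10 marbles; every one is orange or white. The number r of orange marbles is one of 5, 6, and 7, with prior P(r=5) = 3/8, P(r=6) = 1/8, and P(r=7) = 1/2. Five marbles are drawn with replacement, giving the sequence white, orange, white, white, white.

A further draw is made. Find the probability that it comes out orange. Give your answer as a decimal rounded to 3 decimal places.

Compute the likelihood of the observed sequence for each case: P(data | r = 5) = (5/10)(5/10)(5/10)(5/10)(5/10) = 0.03125; P(data | r = 6) = (4/10)(6/10)(4/10)(4/10)(4/10) = 0.01536; P(data | r = 7) = (3/10)(7/10)(3/10)(3/10)(3/10) = 0.00567.
Weighting by the prior gives 3/8 · 0.03125 = 0.011719, 1/8 · 0.01536 = 0.00192, 1/2 · 0.00567 = 0.002835; summing to 0.016474.
Normalising, the posterior is P(r = 5 | data) = 0.71136, P(r = 6 | data) = 0.11655, P(r = 7 | data) = 0.17209.
The predictive probability is P(orange next | data) = (1/2)(0.71136) + (3/5)(0.11655) + (7/10)(0.17209) = 0.54607.

0.546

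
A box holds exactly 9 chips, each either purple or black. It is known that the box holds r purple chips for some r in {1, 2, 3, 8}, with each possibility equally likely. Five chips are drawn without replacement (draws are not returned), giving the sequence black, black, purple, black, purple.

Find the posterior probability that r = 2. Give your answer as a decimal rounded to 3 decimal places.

The likelihood of the observed sequence under each hypothesis: P(data | r = 1) = (8/9)(7/8)(1/7)(6/6)(0/5) = 0; P(data | r = 2) = (7/9)(6/8)(2/7)(5/6)(1/5) = 0.027778; P(data | r = 3) = (6/9)(5/8)(3/7)(4/6)(2/5) = 0.047619; P(data | r = 8) = (1/9)(0/8) = 0.
Weighting by the prior gives 1/4 · 0 = 0, 1/4 · 0.027778 = 0.0069444, 1/4 · 0.047619 = 0.011905, 1/4 · 0 = 0; summing to 0.018849.
Hence P(r = 2 | data) = (0.0069444) / (0.018849) = 0.36842.

0.368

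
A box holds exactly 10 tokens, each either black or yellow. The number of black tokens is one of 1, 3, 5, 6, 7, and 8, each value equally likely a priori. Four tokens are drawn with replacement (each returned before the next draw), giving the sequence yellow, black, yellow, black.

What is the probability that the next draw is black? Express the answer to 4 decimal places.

Compute the likelihood of the observed sequence for each case: P(data | r = 1) = (9/10)(1/10)(9/10)(1/10) = 0.0081; P(data | r = 3) = (7/10)(3/10)(7/10)(3/10) = 0.0441; P(data | r = 5) = (5/10)(5/10)(5/10)(5/10) = 0.0625; P(data | r = 6) = (4/10)(6/10)(4/10)(6/10) = 0.0576; P(data | r = 7) = (3/10)(7/10)(3/10)(7/10) = 0.0441; P(data | r = 8) = (2/10)(8/10)(2/10)(8/10) = 0.0256.
Weighting by the prior gives 1/6 · 0.0081 = 0.00135, 1/6 · 0.0441 = 0.00735, 1/6 · 0.0625 = 0.010417, 1/6 · 0.0576 = 0.0096, 1/6 · 0.0441 = 0.00735, 1/6 · 0.0256 = 0.0042667; summing to 0.040333.
Normalising, the posterior is P(r = 1 | data) = 0.033471, P(r = 3 | data) = 0.18223, P(r = 5 | data) = 0.25826, P(r = 6 | data) = 0.23802, P(r = 7 | data) = 0.18223, P(r = 8 | data) = 0.10579.
So P(black next | data) = Σ P(black next | H) P(H | data) = (1/10)(0.033471) + (3/10)(0.18223) + (1/2)(0.25826) + (3/5)(0.23802) + (7/10)(0.18223) + (4/5)(0.10579) = 0.54215.

0.5421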